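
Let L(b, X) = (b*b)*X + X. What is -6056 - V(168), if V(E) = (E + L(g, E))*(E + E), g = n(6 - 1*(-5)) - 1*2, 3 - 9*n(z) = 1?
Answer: -2676200/9 ≈ -2.9736e+5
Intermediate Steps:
n(z) = 2/9 (n(z) = 1/3 - 1/9*1 = 1/3 - 1/9 = 2/9)
g = -16/9 (g = 2/9 - 1*2 = 2/9 - 2 = -16/9 ≈ -1.7778)
L(b, X) = X + X*b**2 (L(b, X) = b**2*X + X = X*b**2 + X = X + X*b**2)
V(E) = 836*E**2/81 (V(E) = (E + E*(1 + (-16/9)**2))*(E + E) = (E + E*(1 + 256/81))*(2*E) = (E + E*(337/81))*(2*E) = (E + 337*E/81)*(2*E) = (418*E/81)*(2*E) = 836*E**2/81)
-6056 - V(168) = -6056 - 836*168**2/81 = -6056 - 836*28224/81 = -6056 - 1*2621696/9 = -6056 - 2621696/9 = -2676200/9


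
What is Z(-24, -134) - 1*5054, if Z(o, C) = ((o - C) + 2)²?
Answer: 7490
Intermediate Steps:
Z(o, C) = (2 + o - C)²
Z(-24, -134) - 1*5054 = (2 - 24 - 1*(-134))² - 1*5054 = (2 - 24 + 134)² - 5054 = 112² - 5054 = 12544 - 5054 = 7490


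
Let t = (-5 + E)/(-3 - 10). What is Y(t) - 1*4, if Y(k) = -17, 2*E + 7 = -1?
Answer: -21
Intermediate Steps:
E = -4 (E = -7/2 + (1/2)*(-1) = -7/2 - 1/2 = -4)
t = 9/13 (t = (-5 - 4)/(-3 - 10) = -9/(-13) = -9*(-1/13) = 9/13 ≈ 0.69231)
Y(t) - 1*4 = -17 - 1*4 = -17 - 4 = -21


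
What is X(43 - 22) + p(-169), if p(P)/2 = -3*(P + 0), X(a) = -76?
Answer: 938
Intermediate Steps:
p(P) = -6*P (p(P) = 2*(-3*(P + 0)) = 2*(-3*P) = -6*P)
X(43 - 22) + p(-169) = -76 - 6*(-169) = -76 + 1014 = 938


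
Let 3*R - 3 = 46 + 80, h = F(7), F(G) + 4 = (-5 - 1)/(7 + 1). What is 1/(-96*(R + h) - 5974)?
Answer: -1/9646 ≈ -0.00010367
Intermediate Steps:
F(G) = -19/4 (F(G) = -4 + (-5 - 1)/(7 + 1) = -4 - 6/8 = -4 - 6*⅛ = -4 - ¾ = -19/4)
h = -19/4 ≈ -4.7500
R = 43 (R = 1 + (46 + 80)/3 = 1 + (⅓)*126 = 1 + 42 = 43)
1/(-96*(R + h) - 5974) = 1/(-96*(43 - 19/4) - 5974) = 1/(-96*153/4 - 5974) = 1/(-3672 - 5974) = 1/(-9646) = -1/9646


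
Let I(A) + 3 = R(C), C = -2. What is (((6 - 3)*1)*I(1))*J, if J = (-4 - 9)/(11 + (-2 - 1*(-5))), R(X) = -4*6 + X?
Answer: 1131/14 ≈ 80.786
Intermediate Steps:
R(X) = -24 + X
I(A) = -29 (I(A) = -3 + (-24 - 2) = -3 - 26 = -29)
J = -13/14 (J = -13/(11 + (-2 + 5)) = -13/(11 + 3) = -13/14 ≈ -0.92857)
(((6 - 3)*1)*I(1))*J = (((6 - 3)*1)*(-29))*(-13/14) = ((3*1)*(-29))*(-13/14) = (3*(-29))*(-13/14) = -87*(-13/14) = 1131/14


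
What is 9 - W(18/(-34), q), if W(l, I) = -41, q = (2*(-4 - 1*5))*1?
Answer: 50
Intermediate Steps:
q = -18 (q = (2*(-4 - 5))*1 = (2*(-9))*1 = -18*1 = -18)
9 - W(18/(-34), q) = 9 - 1*(-41) = 9 + 41 = 50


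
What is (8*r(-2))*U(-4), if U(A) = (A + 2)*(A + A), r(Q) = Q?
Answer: -256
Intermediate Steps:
U(A) = 2*A*(2 + A) (U(A) = (2 + A)*(2*A) = 2*A*(2 + A))
(8*r(-2))*U(-4) = (8*(-2))*(2*(-4)*(2 - 4)) = -32*(-4)*(-2) = -16*16 = -256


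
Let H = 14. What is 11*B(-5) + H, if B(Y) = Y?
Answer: -41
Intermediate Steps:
11*B(-5) + H = 11*(-5) + 14 = -55 + 14 = -41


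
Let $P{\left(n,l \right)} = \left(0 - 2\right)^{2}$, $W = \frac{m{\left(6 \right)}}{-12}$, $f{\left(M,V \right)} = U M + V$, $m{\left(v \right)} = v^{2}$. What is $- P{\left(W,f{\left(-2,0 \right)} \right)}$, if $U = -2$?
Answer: $-4$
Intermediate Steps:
$f{\left(M,V \right)} = V - 2 M$ ($f{\left(M,V \right)} = - 2 M + V = V - 2 M$)
$W = -3$ ($W = \frac{6^{2}}{-12} = 36 \left(- \frac{1}{12}\right) = -3$)
$P{\left(n,l \right)} = 4$ ($P{\left(n,l \right)} = \left(-2\right)^{2} = 4$)
$- P{\left(W,f{\left(-2,0 \right)} \right)} = \left(-1\right) 4 = -4$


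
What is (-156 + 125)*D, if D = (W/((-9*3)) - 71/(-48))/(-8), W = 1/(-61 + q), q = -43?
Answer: 257579/44928 ≈ 5.7332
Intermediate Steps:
W = -1/104 (W = 1/(-61 - 43) = 1/(-104) = -1/104 ≈ -0.0096154)
D = -8309/44928 (D = (-1/(104*((-9*3))) - 71/(-48))/(-8) = (-1/104/(-27) - 71*(-1/48))*(-⅛) = (-1/104*(-1/27) + 71/48)*(-⅛) = (1/2808 + 71/48)*(-⅛) = (8309/5616)*(-⅛) = -8309/44928 ≈ -0.18494)
(-156 + 125)*D = (-156 + 125)*(-8309/44928) = -31*(-8309/44928) = 257579/44928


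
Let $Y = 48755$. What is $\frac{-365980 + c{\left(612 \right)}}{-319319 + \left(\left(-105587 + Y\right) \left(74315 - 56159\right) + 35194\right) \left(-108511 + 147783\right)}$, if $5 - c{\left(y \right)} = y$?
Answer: $\frac{366587}{40521109035975} \approx 9.0468 \cdot 10^{-9}$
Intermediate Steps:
$c{\left(y \right)} = 5 - y$
$\frac{-365980 + c{\left(612 \right)}}{-319319 + \left(\left(-105587 + Y\right) \left(74315 - 56159\right) + 35194\right) \left(-108511 + 147783\right)} = \frac{-365980 + \left(5 - 612\right)}{-319319 + \left(\left(-105587 + 48755\right) \left(74315 - 56159\right) + 35194\right) \left(-108511 + 147783\right)} = \frac{-365980 + \left(5 - 612\right)}{-319319 + \left(\left(-56832\right) 18156 + 35194\right) 39272} = \frac{-365980 - 607}{-319319 + \left(-1031841792 + 35194\right) 39272} = - \frac{366587}{-319319 - 40521108716656} = - \frac{366587}{-40521109035975} = \left(-366587\right) \left(- \frac{1}{40521109035975}\right) = \frac{366587}{40521109035975}$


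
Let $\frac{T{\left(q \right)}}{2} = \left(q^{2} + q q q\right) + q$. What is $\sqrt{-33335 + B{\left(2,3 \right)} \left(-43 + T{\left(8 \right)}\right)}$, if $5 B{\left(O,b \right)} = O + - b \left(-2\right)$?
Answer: $i \sqrt{31535} \approx 177.58 i$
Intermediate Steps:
$B{\left(O,b \right)} = \frac{O}{5} + \frac{2 b}{5}$ ($B{\left(O,b \right)} = \frac{O + - b \left(-2\right)}{5} = \frac{O + 2 b}{5} = \frac{O}{5} + \frac{2 b}{5}$)
$T{\left(q \right)} = 2 q + 2 q^{2} + 2 q^{3}$ ($T{\left(q \right)} = 2 \left(\left(q^{2} + q q q\right) + q\right) = 2 \left(\left(q^{2} + q^{2} q\right) + q\right) = 2 \left(\left(q^{2} + q^{3}\right) + q\right) = 2 \left(q + q^{2} + q^{3}\right) = 2 q + 2 q^{2} + 2 q^{3}$)
$\sqrt{-33335 + B{\left(2,3 \right)} \left(-43 + T{\left(8 \right)}\right)} = \sqrt{-33335 + \left(\frac{1}{5} \cdot 2 + \frac{2}{5} \cdot 3\right) \left(-43 + 2 \cdot 8 \left(1 + 8 + 8^{2}\right)\right)} = \sqrt{-33335 + \left(\frac{2}{5} + \frac{6}{5}\right) \left(-43 + 2 \cdot 8 \left(1 + 8 + 64\right)\right)} = \sqrt{-33335 + \frac{8 \left(-43 + 2 \cdot 8 \cdot 73\right)}{5}} = \sqrt{-33335 + \frac{8 \left(-43 + 1168\right)}{5}} = \sqrt{-33335 + \frac{8}{5} \cdot 1125} = \sqrt{-33335 + 1800} = \sqrt{-31535} = i \sqrt{31535}$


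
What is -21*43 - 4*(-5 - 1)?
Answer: -879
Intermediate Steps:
-21*43 - 4*(-5 - 1) = -903 - 4*(-6) = -903 + 24 = -879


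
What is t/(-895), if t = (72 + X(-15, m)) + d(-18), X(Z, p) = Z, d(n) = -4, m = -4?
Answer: -53/895 ≈ -0.059218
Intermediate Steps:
t = 53 (t = (72 - 15) - 4 = 57 - 4 = 53)
t/(-895) = 53/(-895) = 53*(-1/895) = -53/895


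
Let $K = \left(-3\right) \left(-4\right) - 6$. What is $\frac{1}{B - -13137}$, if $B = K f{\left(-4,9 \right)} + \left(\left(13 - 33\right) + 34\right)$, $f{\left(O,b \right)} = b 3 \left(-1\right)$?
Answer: $\frac{1}{12989} \approx 7.6988 \cdot 10^{-5}$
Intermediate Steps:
$f{\left(O,b \right)} = - 3 b$ ($f{\left(O,b \right)} = 3 b \left(-1\right) = - 3 b$)
$K = 6$ ($K = 12 - 6 = 6$)
$B = -148$ ($B = 6 \left(\left(-3\right) 9\right) + \left(\left(13 - 33\right) + 34\right) = 6 \left(-27\right) + \left(-20 + 34\right) = -162 + 14 = -148$)
$\frac{1}{B - -13137} = \frac{1}{-148 - -13137} = \frac{1}{-148 + \left(-24718 + 37855\right)} = \frac{1}{-148 + 13137} = \frac{1}{12989}$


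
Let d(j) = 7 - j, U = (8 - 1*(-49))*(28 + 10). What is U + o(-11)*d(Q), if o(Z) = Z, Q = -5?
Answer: 2034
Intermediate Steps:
U = 2166 (U = (8 + 49)*38 = 57*38 = 2166)
U + o(-11)*d(Q) = 2166 - 11*(7 - 1*(-5)) = 2166 - 11*(7 + 5) = 2166 - 11*12 = 2166 - 132 = 2034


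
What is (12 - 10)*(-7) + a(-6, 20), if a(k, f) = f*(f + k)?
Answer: 266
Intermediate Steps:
(12 - 10)*(-7) + a(-6, 20) = (12 - 10)*(-7) + 20*(20 - 6) = 2*(-7) + 20*14 = -14 + 280 = 266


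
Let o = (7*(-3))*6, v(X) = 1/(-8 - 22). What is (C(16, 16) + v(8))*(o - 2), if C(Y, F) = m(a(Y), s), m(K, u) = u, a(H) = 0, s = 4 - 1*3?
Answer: -1856/15 ≈ -123.73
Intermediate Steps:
s = 1 (s = 4 - 3 = 1)
v(X) = -1/30 (v(X) = 1/(-30) = -1/30)
o = -126 (o = -21*6 = -126)
C(Y, F) = 1
(C(16, 16) + v(8))*(o - 2) = (1 - 1/30)*(-126 - 2) = (29/30)*(-128) = -1856/15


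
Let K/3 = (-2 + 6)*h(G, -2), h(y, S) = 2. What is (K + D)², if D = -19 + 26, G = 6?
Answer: 961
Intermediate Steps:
D = 7
K = 24 (K = 3*((-2 + 6)*2) = 3*(4*2) = 3*8 = 24)
(K + D)² = (24 + 7)² = 31² = 961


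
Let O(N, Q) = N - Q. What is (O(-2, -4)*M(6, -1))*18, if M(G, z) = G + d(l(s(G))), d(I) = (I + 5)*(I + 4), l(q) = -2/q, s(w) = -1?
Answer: 1728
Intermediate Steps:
d(I) = (4 + I)*(5 + I) (d(I) = (5 + I)*(4 + I) = (4 + I)*(5 + I))
M(G, z) = 42 + G (M(G, z) = G + (20 + (-2/(-1))**2 + 9*(-2/(-1))) = G + (20 + (-2*(-1))**2 + 9*(-2*(-1))) = G + (20 + 2**2 + 9*2) = G + (20 + 4 + 18) = G + 42 = 42 + G)
(O(-2, -4)*M(6, -1))*18 = ((-2 - 1*(-4))*(42 + 6))*18 = ((-2 + 4)*48)*18 = (2*48)*18 = 96*18 = 1728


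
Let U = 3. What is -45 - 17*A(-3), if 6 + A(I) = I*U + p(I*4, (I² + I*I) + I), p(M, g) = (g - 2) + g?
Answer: -266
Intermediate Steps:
p(M, g) = -2 + 2*g (p(M, g) = (-2 + g) + g = -2 + 2*g)
A(I) = -8 + 4*I² + 5*I (A(I) = -6 + (I*3 + (-2 + 2*((I² + I*I) + I))) = -6 + (3*I + (-2 + 2*((I² + I²) + I))) = -6 + (3*I + (-2 + 2*(2*I² + I))) = -6 + (3*I + (-2 + 2*(I + 2*I²))) = -6 + (3*I + (-2 + (2*I + 4*I²))) = -6 + (3*I + (-2 + 2*I + 4*I²)) = -6 + (-2 + 4*I² + 5*I) = -8 + 4*I² + 5*I)
-45 - 17*A(-3) = -45 - 17*(-8 + 4*(-3)² + 5*(-3)) = -45 - 17*(-8 + 4*9 - 15) = -45 - 17*(-8 + 36 - 15) = -45 - 17*13 = -45 - 221 = -266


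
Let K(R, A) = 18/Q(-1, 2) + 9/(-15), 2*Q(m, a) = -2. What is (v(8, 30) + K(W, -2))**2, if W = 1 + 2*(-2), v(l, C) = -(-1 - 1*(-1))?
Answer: 8649/25 ≈ 345.96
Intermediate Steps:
Q(m, a) = -1 (Q(m, a) = (1/2)*(-2) = -1)
v(l, C) = 0 (v(l, C) = -(-1 + 1) = -1*0 = 0)
W = -3 (W = 1 - 4 = -3)
K(R, A) = -93/5 (K(R, A) = 18/(-1) + 9/(-15) = 18*(-1) + 9*(-1/15) = -18 - 3/5 = -93/5)
(v(8, 30) + K(W, -2))**2 = (0 - 93/5)**2 = (-93/5)**2 = 8649/25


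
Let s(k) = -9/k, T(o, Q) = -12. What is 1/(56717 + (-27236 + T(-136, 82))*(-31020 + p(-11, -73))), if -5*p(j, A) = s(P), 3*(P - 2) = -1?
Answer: 25/21131506229 ≈ 1.1831e-9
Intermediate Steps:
P = 5/3 (P = 2 + (⅓)*(-1) = 2 - ⅓ = 5/3 ≈ 1.6667)
p(j, A) = 27/25 (p(j, A) = -(-9)/(5*5/3) = -(-9)*3/(5*5) = -⅕*(-27/5) = 27/25)
1/(56717 + (-27236 + T(-136, 82))*(-31020 + p(-11, -73))) = 1/(56717 + (-27236 - 12)*(-31020 + 27/25)) = 1/(56717 - 27248*(-775473/25)) = 1/(56717 + 21130088304/25) = 1/(21131506229/25) = 25/21131506229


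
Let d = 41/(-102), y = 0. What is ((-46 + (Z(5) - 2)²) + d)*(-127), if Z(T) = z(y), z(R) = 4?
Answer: 549275/102 ≈ 5385.0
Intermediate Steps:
Z(T) = 4
d = -41/102 (d = 41*(-1/102) = -41/102 ≈ -0.40196)
((-46 + (Z(5) - 2)²) + d)*(-127) = ((-46 + (4 - 2)²) - 41/102)*(-127) = ((-46 + 2²) - 41/102)*(-127) = ((-46 + 4) - 41/102)*(-127) = (-42 - 41/102)*(-127) = -4325/102*(-127) = 549275/102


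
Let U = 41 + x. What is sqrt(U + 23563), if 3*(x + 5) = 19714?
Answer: sqrt(271533)/3 ≈ 173.70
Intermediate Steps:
x = 19699/3 (x = -5 + (1/3)*19714 = -5 + 19714/3 = 19699/3 ≈ 6566.3)
U = 19822/3 (U = 41 + 19699/3 = 19822/3 ≈ 6607.3)
sqrt(U + 23563) = sqrt(19822/3 + 23563) = sqrt(90511/3) = sqrt(271533)/3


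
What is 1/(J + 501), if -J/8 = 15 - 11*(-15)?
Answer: -1/939 ≈ -0.0010650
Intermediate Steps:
J = -1440 (J = -8*(15 - 11*(-15)) = -8*(15 + 165) = -8*180 = -1440)
1/(J + 501) = 1/(-1440 + 501) = 1/(-939) = -1/939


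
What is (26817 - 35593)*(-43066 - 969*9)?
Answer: 454482712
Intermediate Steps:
(26817 - 35593)*(-43066 - 969*9) = -8776*(-43066 - 8721) = -8776*(-51787) = 454482712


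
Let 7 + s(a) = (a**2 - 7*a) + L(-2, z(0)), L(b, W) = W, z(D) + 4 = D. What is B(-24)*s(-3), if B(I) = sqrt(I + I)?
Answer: 76*I*sqrt(3) ≈ 131.64*I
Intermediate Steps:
z(D) = -4 + D
B(I) = sqrt(2)*sqrt(I) (B(I) = sqrt(2*I) = sqrt(2)*sqrt(I))
s(a) = -11 + a**2 - 7*a (s(a) = -7 + ((a**2 - 7*a) + (-4 + 0)) = -7 + ((a**2 - 7*a) - 4) = -7 + (-4 + a**2 - 7*a) = -11 + a**2 - 7*a)
B(-24)*s(-3) = (sqrt(2)*sqrt(-24))*(-11 + (-3)**2 - 7*(-3)) = (sqrt(2)*(2*I*sqrt(6)))*(-11 + 9 + 21) = (4*I*sqrt(3))*19 = 76*I*sqrt(3)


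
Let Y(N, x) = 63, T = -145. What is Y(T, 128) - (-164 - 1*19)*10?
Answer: 1893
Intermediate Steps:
Y(T, 128) - (-164 - 1*19)*10 = 63 - (-164 - 1*19)*10 = 63 - (-164 - 19)*10 = 63 - (-183)*10 = 63 - 1*(-1830) = 63 + 1830 = 1893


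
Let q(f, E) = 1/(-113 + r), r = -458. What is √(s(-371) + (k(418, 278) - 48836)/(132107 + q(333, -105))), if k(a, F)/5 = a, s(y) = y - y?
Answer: 21*I*√285353973031/18858274 ≈ 0.59485*I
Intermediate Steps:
s(y) = 0
k(a, F) = 5*a
q(f, E) = -1/571 (q(f, E) = 1/(-113 - 458) = 1/(-571) = -1/571)
√(s(-371) + (k(418, 278) - 48836)/(132107 + q(333, -105))) = √(0 + (5*418 - 48836)/(132107 - 1/571)) = √(0 + (2090 - 48836)/(75433096/571)) = √(0 - 46746*571/75433096) = √(0 - 13345983/37716548) = √(-13345983/37716548) = 21*I*√285353973031/18858274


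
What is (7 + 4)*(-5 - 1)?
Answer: -66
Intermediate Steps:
(7 + 4)*(-5 - 1) = 11*(-6) = -66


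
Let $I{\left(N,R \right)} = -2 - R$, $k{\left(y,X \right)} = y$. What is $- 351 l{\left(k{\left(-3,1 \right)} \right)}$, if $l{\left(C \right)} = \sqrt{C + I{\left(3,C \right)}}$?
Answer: $- 351 i \sqrt{2} \approx - 496.39 i$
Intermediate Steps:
$l{\left(C \right)} = i \sqrt{2}$ ($l{\left(C \right)} = \sqrt{C - \left(2 + C\right)} = \sqrt{-2} = i \sqrt{2}$)
$- 351 l{\left(k{\left(-3,1 \right)} \right)} = - 351 i \sqrt{2}$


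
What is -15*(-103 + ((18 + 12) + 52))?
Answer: 315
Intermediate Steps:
-15*(-103 + ((18 + 12) + 52)) = -15*(-103 + (30 + 52)) = -15*(-103 + 82) = -15*(-21) = 315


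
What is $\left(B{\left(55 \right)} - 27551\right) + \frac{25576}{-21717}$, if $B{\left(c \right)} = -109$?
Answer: $- \frac{600717796}{21717} \approx -27661.0$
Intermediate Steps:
$\left(B{\left(55 \right)} - 27551\right) + \frac{25576}{-21717} = \left(-109 - 27551\right) + \frac{25576}{-21717} = -27660 + 25576 \left(- \frac{1}{21717}\right) = -27660 - \frac{25576}{21717} = - \frac{600717796}{21717}$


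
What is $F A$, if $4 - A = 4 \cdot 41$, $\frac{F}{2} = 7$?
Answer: $-2240$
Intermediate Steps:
$F = 14$ ($F = 2 \cdot 7 = 14$)
$A = -160$ ($A = 4 - 4 \cdot 41 = 4 - 164 = -160$)
$F A = 14 \left(-160\right) = -2240$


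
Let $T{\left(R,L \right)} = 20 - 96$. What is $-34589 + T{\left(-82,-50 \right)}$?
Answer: $-34665$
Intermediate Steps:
$T{\left(R,L \right)} = -76$ ($T{\left(R,L \right)} = 20 - 96 = -76$)
$-34589 + T{\left(-82,-50 \right)} = -34589 - 76 = -34665$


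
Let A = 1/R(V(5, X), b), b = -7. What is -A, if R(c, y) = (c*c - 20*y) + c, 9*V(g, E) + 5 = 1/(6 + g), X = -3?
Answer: -121/16910 ≈ -0.0071555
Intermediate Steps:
V(g, E) = -5/9 + 1/(9*(6 + g))
R(c, y) = c + c² - 20*y (R(c, y) = (c² - 20*y) + c = c + c² - 20*y)
A = 121/16910 (A = 1/((-29 - 5*5)/(9*(6 + 5)) + ((-29 - 5*5)/(9*(6 + 5)))² - 20*(-7)) = 1/((⅑)*(-29 - 25)/11 + ((⅑)*(-29 - 25)/11)² + 140) = 1/((⅑)*(1/11)*(-54) + ((⅑)*(1/11)*(-54))² + 140) = 1/(-6/11 + (-6/11)² + 140) = 1/(-6/11 + 36/121 + 140) = 1/(16910/121) = 121/16910 ≈ 0.0071555)
-A = -1*121/16910 = -121/16910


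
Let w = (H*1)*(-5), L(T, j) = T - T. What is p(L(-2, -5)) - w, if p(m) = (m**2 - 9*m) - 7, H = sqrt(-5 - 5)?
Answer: -7 + 5*I*sqrt(10) ≈ -7.0 + 15.811*I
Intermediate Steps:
H = I*sqrt(10) (H = sqrt(-10) = I*sqrt(10) ≈ 3.1623*I)
L(T, j) = 0
w = -5*I*sqrt(10) (w = ((I*sqrt(10))*1)*(-5) = (I*sqrt(10))*(-5) = -5*I*sqrt(10) ≈ -15.811*I)
p(m) = -7 + m**2 - 9*m
p(L(-2, -5)) - w = (-7 + 0**2 - 9*0) - (-5)*I*sqrt(10) = (-7 + 0 + 0) + 5*I*sqrt(10) = -7 + 5*I*sqrt(10)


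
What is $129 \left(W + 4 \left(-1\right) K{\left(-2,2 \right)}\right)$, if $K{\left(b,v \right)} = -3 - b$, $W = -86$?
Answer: $-10578$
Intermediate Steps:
$129 \left(W + 4 \left(-1\right) K{\left(-2,2 \right)}\right) = 129 \left(-86 + 4 \left(-1\right) \left(-3 - -2\right)\right) = 129 \left(-86 - 4 \left(-3 + 2\right)\right) = 129 \left(-86 - -4\right) = 129 \left(-86 + 4\right) = 129 \left(-82\right) = -10578$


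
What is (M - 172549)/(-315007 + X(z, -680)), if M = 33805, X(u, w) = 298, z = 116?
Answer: 46248/104903 ≈ 0.44086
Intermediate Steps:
(M - 172549)/(-315007 + X(z, -680)) = (33805 - 172549)/(-315007 + 298) = -138744/(-314709) = -138744*(-1/314709) = 46248/104903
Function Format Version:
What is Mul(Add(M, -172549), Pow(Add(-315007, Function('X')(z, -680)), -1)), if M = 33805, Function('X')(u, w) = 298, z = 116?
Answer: Rational(46248, 104903) ≈ 0.44086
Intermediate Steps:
Mul(Add(M, -172549), Pow(Add(-315007, Function('X')(z, -680)), -1)) = Mul(Add(33805, -172549), Pow(Add(-315007, 298), -1)) = Mul(-138744, Pow(-314709, -1)) = Mul(-138744, Rational(-1, 314709)) = Rational(46248, 104903)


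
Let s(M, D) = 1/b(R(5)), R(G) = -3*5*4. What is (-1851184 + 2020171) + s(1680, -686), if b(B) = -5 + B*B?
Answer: 607508266/3595 ≈ 1.6899e+5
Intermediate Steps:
R(G) = -60 (R(G) = -15*4 = -60)
b(B) = -5 + B²
s(M, D) = 1/3595 (s(M, D) = 1/(-5 + (-60)²) = 1/(-5 + 3600) = 1/3595)
(-1851184 + 2020171) + s(1680, -686) = (-1851184 + 2020171) + 1/3595 = 168987 + 1/3595 = 607508266/3595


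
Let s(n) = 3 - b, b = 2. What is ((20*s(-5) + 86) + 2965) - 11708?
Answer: -8637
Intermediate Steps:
s(n) = 1 (s(n) = 3 - 1*2 = 3 - 2 = 1)
((20*s(-5) + 86) + 2965) - 11708 = ((20*1 + 86) + 2965) - 11708 = ((20 + 86) + 2965) - 11708 = (106 + 2965) - 11708 = 3071 - 11708 = -8637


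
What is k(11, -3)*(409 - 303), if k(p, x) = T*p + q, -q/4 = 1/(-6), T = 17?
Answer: 59678/3 ≈ 19893.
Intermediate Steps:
q = ⅔ (q = -4/(-6) = -4*(-1)/6 = -4*(-⅙) = ⅔ ≈ 0.66667)
k(p, x) = ⅔ + 17*p (k(p, x) = 17*p + ⅔ = ⅔ + 17*p)
k(11, -3)*(409 - 303) = (⅔ + 17*11)*(409 - 303) = (⅔ + 187)*106 = (563/3)*106 = 59678/3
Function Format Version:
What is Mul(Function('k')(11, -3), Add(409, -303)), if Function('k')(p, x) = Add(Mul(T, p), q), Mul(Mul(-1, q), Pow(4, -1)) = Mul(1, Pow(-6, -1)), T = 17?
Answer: Rational(59678, 3) ≈ 19893.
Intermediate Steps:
q = Rational(2, 3) (q = Mul(-4, Mul(1, Pow(-6, -1))) = Mul(-4, Mul(1, Rational(-1, 6))) = Mul(-4, Rational(-1, 6)) = Rational(2, 3) ≈ 0.66667)
Function('k')(p, x) = Add(Rational(2, 3), Mul(17, p)) (Function('k')(p, x) = Add(Mul(17, p), Rational(2, 3)) = Add(Rational(2, 3), Mul(17, p)))
Mul(Function('k')(11, -3), Add(409, -303)) = Mul(Add(Rational(2, 3), Mul(17, 11)), Add(409, -303)) = Mul(Add(Rational(2, 3), 187), 106) = Mul(Rational(563, 3), 106) = Rational(59678, 3)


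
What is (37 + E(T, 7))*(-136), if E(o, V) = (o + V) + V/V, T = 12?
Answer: -7752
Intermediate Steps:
E(o, V) = 1 + V + o (E(o, V) = (V + o) + 1 = 1 + V + o)
(37 + E(T, 7))*(-136) = (37 + (1 + 7 + 12))*(-136) = (37 + 20)*(-136) = 57*(-136) = -7752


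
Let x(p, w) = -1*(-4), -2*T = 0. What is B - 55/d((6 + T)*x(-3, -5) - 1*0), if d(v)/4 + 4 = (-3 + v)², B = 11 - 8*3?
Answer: -22779/1748 ≈ -13.031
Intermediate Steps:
T = 0 (T = -½*0 = 0)
x(p, w) = 4
B = -13 (B = 11 - 24 = -13)
d(v) = -16 + 4*(-3 + v)²
B - 55/d((6 + T)*x(-3, -5) - 1*0) = -13 - 55/(-16 + 4*(-3 + ((6 + 0)*4 - 1*0))²) = -13 - 55/(-16 + 4*(-3 + (6*4 + 0))²) = -13 - 55/(-16 + 4*(-3 + (24 + 0))²) = -13 - 55/(-16 + 4*(-3 + 24)²) = -13 - 55/(-16 + 4*21²) = -13 - 55/(-16 + 4*441) = -13 - 55/(-16 + 1764) = -13 - 55/1748 = -22779/1748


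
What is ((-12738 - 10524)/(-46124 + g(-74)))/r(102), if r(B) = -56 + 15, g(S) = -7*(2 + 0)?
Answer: -11631/945829 ≈ -0.012297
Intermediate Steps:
g(S) = -14 (g(S) = -7*2 = -14)
r(B) = -41
((-12738 - 10524)/(-46124 + g(-74)))/r(102) = ((-12738 - 10524)/(-46124 - 14))/(-41) = -23262/(-46138)*(-1/41) = -23262*(-1/46138)*(-1/41) = (11631/23069)*(-1/41) = -11631/945829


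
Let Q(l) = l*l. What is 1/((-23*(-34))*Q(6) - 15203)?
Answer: 1/12949 ≈ 7.7226e-5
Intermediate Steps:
Q(l) = l²
1/((-23*(-34))*Q(6) - 15203) = 1/(-23*(-34)*6² - 15203) = 1/(782*36 - 15203) = 1/(28152 - 15203) = 1/12949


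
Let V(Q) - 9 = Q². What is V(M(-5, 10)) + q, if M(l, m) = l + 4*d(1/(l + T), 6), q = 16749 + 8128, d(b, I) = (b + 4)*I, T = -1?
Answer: 32455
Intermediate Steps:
d(b, I) = I*(4 + b) (d(b, I) = (4 + b)*I = I*(4 + b))
q = 24877
M(l, m) = 96 + l + 24/(-1 + l) (M(l, m) = l + 4*(6*(4 + 1/(l - 1))) = l + 4*(6*(4 + 1/(-1 + l))) = l + 4*(24 + 6/(-1 + l)) = l + (96 + 24/(-1 + l)) = 96 + l + 24/(-1 + l))
V(Q) = 9 + Q²
V(M(-5, 10)) + q = (9 + ((-72 + (-5)² + 95*(-5))/(-1 - 5))²) + 24877 = (9 + ((-72 + 25 - 475)/(-6))²) + 24877 = (9 + (-⅙*(-522))²) + 24877 = (9 + 87²) + 24877 = (9 + 7569) + 24877 = 7578 + 24877 = 32455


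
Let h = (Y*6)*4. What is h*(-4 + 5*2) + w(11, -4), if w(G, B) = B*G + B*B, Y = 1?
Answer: 116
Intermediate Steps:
w(G, B) = B² + B*G (w(G, B) = B*G + B² = B² + B*G)
h = 24 (h = (1*6)*4 = 6*4 = 24)
h*(-4 + 5*2) + w(11, -4) = 24*(-4 + 5*2) - 4*(-4 + 11) = 24*(-4 + 10) - 4*7 = 24*6 - 28 = 144 - 28 = 116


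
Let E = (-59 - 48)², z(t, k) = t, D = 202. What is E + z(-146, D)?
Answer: 11303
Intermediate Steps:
E = 11449 (E = (-107)² = 11449)
E + z(-146, D) = 11449 - 146 = 11303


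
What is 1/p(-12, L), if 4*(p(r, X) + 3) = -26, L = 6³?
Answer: -2/19 ≈ -0.10526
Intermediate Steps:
L = 216
p(r, X) = -19/2 (p(r, X) = -3 + (¼)*(-26) = -3 - 13/2 = -19/2)
1/p(-12, L) = 1/(-19/2) = -2/19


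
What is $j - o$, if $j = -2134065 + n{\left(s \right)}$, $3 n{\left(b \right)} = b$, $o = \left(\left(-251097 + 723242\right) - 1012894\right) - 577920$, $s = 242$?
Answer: $- \frac{3045946}{3} \approx -1.0153 \cdot 10^{6}$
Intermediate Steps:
$o = -1118669$ ($o = \left(472145 - 1012894\right) - 577920 = -540749 - 577920 = -1118669$)
$n{\left(b \right)} = \frac{b}{3}$
$j = - \frac{6401953}{3}$ ($j = -2134065 + \frac{1}{3} \cdot 242 = -2134065 + \frac{242}{3} = - \frac{6401953}{3} \approx -2.134 \cdot 10^{6}$)
$j - o = - \frac{6401953}{3} - -1118669 = - \frac{6401953}{3} + 1118669 = - \frac{3045946}{3}$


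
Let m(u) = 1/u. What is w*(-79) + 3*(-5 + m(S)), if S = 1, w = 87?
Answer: -6885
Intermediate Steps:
w*(-79) + 3*(-5 + m(S)) = 87*(-79) + 3*(-5 + 1/1) = -6873 + 3*(-5 + 1) = -6873 + 3*(-4) = -6873 - 12 = -6885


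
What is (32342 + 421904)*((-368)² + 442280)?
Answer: 262419731184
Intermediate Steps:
(32342 + 421904)*((-368)² + 442280) = 454246*(135424 + 442280) = 454246*577704 = 262419731184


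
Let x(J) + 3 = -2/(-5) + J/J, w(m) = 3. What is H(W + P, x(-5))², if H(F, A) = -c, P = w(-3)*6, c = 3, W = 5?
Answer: 9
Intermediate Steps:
x(J) = -8/5 (x(J) = -3 + (-2/(-5) + J/J) = -3 + (-2*(-⅕) + 1) = -3 + (⅖ + 1) = -3 + 7/5 = -8/5)
P = 18 (P = 3*6 = 18)
H(F, A) = -3 (H(F, A) = -1*3 = -3)
H(W + P, x(-5))² = (-3)² = 9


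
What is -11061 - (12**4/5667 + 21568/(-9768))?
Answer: -25515200417/2306469 ≈ -11062.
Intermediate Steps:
-11061 - (12**4/5667 + 21568/(-9768)) = -11061 - (20736*(1/5667) + 21568*(-1/9768)) = -11061 - (6912/1889 - 2696/1221) = -11061 - 1*3346808/2306469 = -11061 - 3346808/2306469 = -25515200417/2306469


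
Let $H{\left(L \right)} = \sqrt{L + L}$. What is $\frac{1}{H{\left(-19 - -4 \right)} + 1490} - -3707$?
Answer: $\frac{823002340}{222013} - \frac{i \sqrt{30}}{2220130} \approx 3707.0 - 2.4671 \cdot 10^{-6} i$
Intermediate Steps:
$H{\left(L \right)} = \sqrt{2} \sqrt{L}$ ($H{\left(L \right)} = \sqrt{2 L} = \sqrt{2} \sqrt{L}$)
$\frac{1}{H{\left(-19 - -4 \right)} + 1490} - -3707 = \frac{1}{\sqrt{2} \sqrt{-19 - -4} + 1490} - -3707 = \frac{1}{\sqrt{2} \sqrt{-19 + 4} + 1490} + 3707 = \frac{1}{\sqrt{2} \sqrt{-15} + 1490} + 3707 = \frac{1}{\sqrt{2} i \sqrt{15} + 1490} + 3707 = \frac{1}{i \sqrt{30} + 1490} + 3707 = \frac{1}{1490 + i \sqrt{30}} + 3707 = 3707 + \frac{1}{1490 + i \sqrt{30}}$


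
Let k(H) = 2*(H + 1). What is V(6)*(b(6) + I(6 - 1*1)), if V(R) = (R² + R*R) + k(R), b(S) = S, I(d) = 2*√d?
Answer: 516 + 172*√5 ≈ 900.60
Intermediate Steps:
k(H) = 2 + 2*H (k(H) = 2*(1 + H) = 2 + 2*H)
V(R) = 2 + 2*R + 2*R² (V(R) = (R² + R*R) + (2 + 2*R) = (R² + R²) + (2 + 2*R) = 2*R² + (2 + 2*R) = 2 + 2*R + 2*R²)
V(6)*(b(6) + I(6 - 1*1)) = (2 + 2*6 + 2*6²)*(6 + 2*√(6 - 1*1)) = (2 + 12 + 2*36)*(6 + 2*√(6 - 1)) = (2 + 12 + 72)*(6 + 2*√5) = 86*(6 + 2*√5) = 516 + 172*√5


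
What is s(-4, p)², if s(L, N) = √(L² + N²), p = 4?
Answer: 32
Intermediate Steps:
s(-4, p)² = (√((-4)² + 4²))² = (√(16 + 16))² = (√32)² = (4*√2)² = 32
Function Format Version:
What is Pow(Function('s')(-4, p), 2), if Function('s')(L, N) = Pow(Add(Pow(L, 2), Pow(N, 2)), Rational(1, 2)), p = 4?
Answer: 32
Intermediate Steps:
Pow(Function('s')(-4, p), 2) = Pow(Pow(Add(Pow(-4, 2), Pow(4, 2)), Rational(1, 2)), 2) = Pow(Pow(Add(16, 16), Rational(1, 2)), 2) = Pow(Pow(32, Rational(1, 2)), 2) = Pow(Mul(4, Pow(2, Rational(1, 2))), 2) = 32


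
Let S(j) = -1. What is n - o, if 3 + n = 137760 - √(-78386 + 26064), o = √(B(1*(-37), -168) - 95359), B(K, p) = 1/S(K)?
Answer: 137757 - I*√52322 - 8*I*√1490 ≈ 1.3776e+5 - 537.54*I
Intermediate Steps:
B(K, p) = -1 (B(K, p) = 1/(-1) = -1)
o = 8*I*√1490 (o = √(-1 - 95359) = √(-95360) = 8*I*√1490 ≈ 308.8*I)
n = 137757 - I*√52322 (n = -3 + (137760 - √(-78386 + 26064)) = -3 + (137760 - √(-52322)) = -3 + (137760 - I*√52322) = 137757 - I*√52322 ≈ 1.3776e+5 - 228.74*I)
n - o = (137757 - I*√52322) - 8*I*√1490 = 137757 - I*√52322 - 8*I*√1490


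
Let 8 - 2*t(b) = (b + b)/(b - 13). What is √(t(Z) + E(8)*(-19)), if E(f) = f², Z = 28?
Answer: 4*I*√17070/15 ≈ 34.841*I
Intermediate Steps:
t(b) = 4 - b/(-13 + b) (t(b) = 4 - (b + b)/(2*(b - 13)) = 4 - 2*b/(2*(-13 + b)) = 4 - b/(-13 + b))
√(t(Z) + E(8)*(-19)) = √((-52 + 3*28)/(-13 + 28) + 8²*(-19)) = √((-52 + 84)/15 + 64*(-19)) = √((1/15)*32 - 1216) = √(32/15 - 1216) = √(-18208/15) = 4*I*√17070/15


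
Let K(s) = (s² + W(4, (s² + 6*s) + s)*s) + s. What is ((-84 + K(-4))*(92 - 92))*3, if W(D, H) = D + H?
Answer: 0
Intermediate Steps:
K(s) = s + s² + s*(4 + s² + 7*s) (K(s) = (s² + (4 + ((s² + 6*s) + s))*s) + s = (s² + (4 + (s² + 7*s))*s) + s = (s² + (4 + s² + 7*s)*s) + s = (s² + s*(4 + s² + 7*s)) + s = s + s² + s*(4 + s² + 7*s))
((-84 + K(-4))*(92 - 92))*3 = ((-84 - 4*(5 - 4 - 4*(7 - 4)))*(92 - 92))*3 = ((-84 - 4*(5 - 4 - 4*3))*0)*3 = ((-84 - 4*(5 - 4 - 12))*0)*3 = ((-84 - 4*(-11))*0)*3 = ((-84 + 44)*0)*3 = -40*0*3 = 0*3 = 0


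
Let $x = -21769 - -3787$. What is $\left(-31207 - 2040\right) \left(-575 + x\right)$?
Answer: $616964579$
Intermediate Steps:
$x = -17982$ ($x = -21769 + 3787 = -17982$)
$\left(-31207 - 2040\right) \left(-575 + x\right) = \left(-31207 - 2040\right) \left(-575 - 17982\right) = \left(-33247\right) \left(-18557\right) = 616964579$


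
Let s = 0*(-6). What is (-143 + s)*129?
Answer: -18447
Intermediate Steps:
s = 0
(-143 + s)*129 = (-143 + 0)*129 = -143*129 = -18447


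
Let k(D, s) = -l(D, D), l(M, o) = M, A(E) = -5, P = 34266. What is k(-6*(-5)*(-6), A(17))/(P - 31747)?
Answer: 180/2519 ≈ 0.071457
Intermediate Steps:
k(D, s) = -D
k(-6*(-5)*(-6), A(17))/(P - 31747) = (-(-6*(-5))*(-6))/(34266 - 31747) = -30*(-6)/2519 = -1*(-180)*(1/2519) = 180*(1/2519) = 180/2519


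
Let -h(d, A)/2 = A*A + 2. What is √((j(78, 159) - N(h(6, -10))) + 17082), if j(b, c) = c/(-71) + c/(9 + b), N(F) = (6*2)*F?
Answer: √82795317898/2059 ≈ 139.75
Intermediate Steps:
h(d, A) = -4 - 2*A² (h(d, A) = -2*(A*A + 2) = -2*(A² + 2) = -2*(2 + A²) = -4 - 2*A²)
N(F) = 12*F
j(b, c) = -c/71 + c/(9 + b) (j(b, c) = c*(-1/71) + c/(9 + b) = -c/71 + c/(9 + b))
√((j(78, 159) - N(h(6, -10))) + 17082) = √(((1/71)*159*(62 - 1*78)/(9 + 78) - 12*(-4 - 2*(-10)²)) + 17082) = √(((1/71)*159*(62 - 78)/87 - 12*(-4 - 2*100)) + 17082) = √(((1/71)*159*(1/87)*(-16) - 12*(-4 - 200)) + 17082) = √((-848/2059 - 12*(-204)) + 17082) = √((-848/2059 - 1*(-2448)) + 17082) = √((-848/2059 + 2448) + 17082) = √(5039584/2059 + 17082) = √(40211422/2059) = √82795317898/2059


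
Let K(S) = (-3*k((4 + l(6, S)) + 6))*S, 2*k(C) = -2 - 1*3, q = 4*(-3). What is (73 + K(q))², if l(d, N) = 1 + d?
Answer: 289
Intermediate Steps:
q = -12
k(C) = -5/2 (k(C) = (-2 - 1*3)/2 = (-2 - 3)/2 = (½)*(-5) = -5/2)
K(S) = 15*S/2 (K(S) = (-3*(-5/2))*S = 15*S/2)
(73 + K(q))² = (73 + (15/2)*(-12))² = (73 - 90)² = (-17)² = 289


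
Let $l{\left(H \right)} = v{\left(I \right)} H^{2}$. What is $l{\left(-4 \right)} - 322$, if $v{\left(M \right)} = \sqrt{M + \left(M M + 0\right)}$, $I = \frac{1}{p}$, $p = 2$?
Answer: $-322 + 8 \sqrt{3} \approx -308.14$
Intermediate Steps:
$I = \frac{1}{2} \approx 0.5$
$v{\left(M \right)} = \sqrt{M + M^{2}}$ ($v{\left(M \right)} = \sqrt{M + \left(M^{2} + 0\right)} = \sqrt{M + M^{2}}$)
$l{\left(H \right)} = \frac{\sqrt{3} H^{2}}{2}$ ($l{\left(H \right)} = \sqrt{\frac{1 + \frac{1}{2}}{2}} H^{2} = \sqrt{\frac{1}{2} \cdot \frac{3}{2}} H^{2} = \sqrt{\frac{3}{4}} H^{2} = \frac{\sqrt{3}}{2} H^{2} = \frac{\sqrt{3} H^{2}}{2}$)
$l{\left(-4 \right)} - 322 = \frac{\sqrt{3} \left(-4\right)^{2}}{2} - 322 = \frac{1}{2} \sqrt{3} \cdot 16 - 322 = 8 \sqrt{3} - 322 = -322 + 8 \sqrt{3}$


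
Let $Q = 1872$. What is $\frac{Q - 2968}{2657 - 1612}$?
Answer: $- \frac{1096}{1045} \approx -1.0488$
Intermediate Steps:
$\frac{Q - 2968}{2657 - 1612} = \frac{1872 - 2968}{2657 - 1612} = - \frac{1096}{1045}$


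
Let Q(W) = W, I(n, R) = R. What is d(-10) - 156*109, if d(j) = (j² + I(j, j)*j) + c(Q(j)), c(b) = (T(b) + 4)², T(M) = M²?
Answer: -5988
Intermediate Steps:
c(b) = (4 + b²)² (c(b) = (b² + 4)² = (4 + b²)²)
d(j) = (4 + j²)² + 2*j² (d(j) = (j² + j*j) + (4 + j²)² = (j² + j²) + (4 + j²)² = 2*j² + (4 + j²)² = (4 + j²)² + 2*j²)
d(-10) - 156*109 = (16 + (-10)⁴ + 10*(-10)²) - 156*109 = (16 + 10000 + 10*100) - 17004 = (16 + 10000 + 1000) - 17004 = 11016 - 17004 = -5988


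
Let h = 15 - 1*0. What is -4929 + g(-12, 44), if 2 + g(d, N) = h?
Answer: -4916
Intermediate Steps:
h = 15 (h = 15 + 0 = 15)
g(d, N) = 13 (g(d, N) = -2 + 15 = 13)
-4929 + g(-12, 44) = -4929 + 13 = -4916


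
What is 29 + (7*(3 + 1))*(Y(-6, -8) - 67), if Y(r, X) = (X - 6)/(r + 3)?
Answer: -5149/3 ≈ -1716.3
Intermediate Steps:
Y(r, X) = (-6 + X)/(3 + r)
29 + (7*(3 + 1))*(Y(-6, -8) - 67) = 29 + (7*(3 + 1))*((-6 - 8)/(3 - 6) - 67) = 29 + (7*4)*(-14/(-3) - 67) = 29 + 28*(-1/3*(-14) - 67) = 29 + 28*(14/3 - 67) = 29 + 28*(-187/3) = 29 - 5236/3 = -5149/3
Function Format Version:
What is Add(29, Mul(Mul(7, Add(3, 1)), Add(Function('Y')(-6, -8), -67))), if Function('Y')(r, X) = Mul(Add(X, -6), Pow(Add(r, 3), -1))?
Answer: Rational(-5149, 3) ≈ -1716.3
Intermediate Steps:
Function('Y')(r, X) = Mul(Pow(Add(3, r), -1), Add(-6, X)) (Function('Y')(r, X) = Mul(Add(-6, X), Pow(Add(3, r), -1)) = Mul(Pow(Add(3, r), -1), Add(-6, X)))
Add(29, Mul(Mul(7, Add(3, 1)), Add(Function('Y')(-6, -8), -67))) = Add(29, Mul(Mul(7, Add(3, 1)), Add(Mul(Pow(Add(3, -6), -1), Add(-6, -8)), -67))) = Add(29, Mul(Mul(7, 4), Add(Mul(Pow(-3, -1), -14), -67))) = Add(29, Mul(28, Add(Mul(Rational(-1, 3), -14), -67))) = Add(29, Mul(28, Add(Rational(14, 3), -67))) = Add(29, Mul(28, Rational(-187, 3))) = Add(29, Rational(-5236, 3)) = Rational(-5149, 3)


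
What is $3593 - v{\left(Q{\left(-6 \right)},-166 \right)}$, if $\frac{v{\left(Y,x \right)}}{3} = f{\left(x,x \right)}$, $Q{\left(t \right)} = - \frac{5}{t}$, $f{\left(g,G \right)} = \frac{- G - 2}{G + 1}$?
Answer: $\frac{197779}{55} \approx 3596.0$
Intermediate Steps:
$f{\left(g,G \right)} = \frac{-2 - G}{1 + G}$
$v{\left(Y,x \right)} = \frac{3 \left(-2 - x\right)}{1 + x}$ ($v{\left(Y,x \right)} = 3 \frac{-2 - x}{1 + x} = \frac{3 \left(-2 - x\right)}{1 + x}$)
$3593 - v{\left(Q{\left(-6 \right)},-166 \right)} = 3593 - \frac{3 \left(-2 - -166\right)}{1 - 166} = 3593 - \frac{3 \left(-2 + 166\right)}{-165} = 3593 - 3 \left(- \frac{1}{165}\right) 164 = 3593 - - \frac{164}{55} = 3593 + \frac{164}{55} = \frac{197779}{55}$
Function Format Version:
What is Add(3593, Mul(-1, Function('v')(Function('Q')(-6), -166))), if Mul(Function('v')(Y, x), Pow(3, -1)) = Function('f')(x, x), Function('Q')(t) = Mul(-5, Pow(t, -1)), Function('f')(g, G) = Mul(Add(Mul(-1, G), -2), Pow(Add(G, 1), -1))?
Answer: Rational(197779, 55) ≈ 3596.0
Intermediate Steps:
Function('f')(g, G) = Mul(Pow(Add(1, G), -1), Add(-2, Mul(-1, G))) (Function('f')(g, G) = Mul(Add(-2, Mul(-1, G)), Pow(Add(1, G), -1)) = Mul(Pow(Add(1, G), -1), Add(-2, Mul(-1, G))))
Function('v')(Y, x) = Mul(3, Pow(Add(1, x), -1), Add(-2, Mul(-1, x))) (Function('v')(Y, x) = Mul(3, Mul(Pow(Add(1, x), -1), Add(-2, Mul(-1, x)))) = Mul(3, Pow(Add(1, x), -1), Add(-2, Mul(-1, x))))
Add(3593, Mul(-1, Function('v')(Function('Q')(-6), -166))) = Add(3593, Mul(-1, Mul(3, Pow(Add(1, -166), -1), Add(-2, Mul(-1, -166))))) = Add(3593, Mul(-1, Mul(3, Pow(-165, -1), Add(-2, 166)))) = Add(3593, Mul(-1, Mul(3, Rational(-1, 165), 164))) = Add(3593, Mul(-1, Rational(-164, 55))) = Add(3593, Rational(164, 55)) = Rational(197779, 55)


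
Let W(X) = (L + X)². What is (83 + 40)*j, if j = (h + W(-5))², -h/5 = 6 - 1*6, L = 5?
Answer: 0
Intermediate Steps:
W(X) = (5 + X)²
h = 0 (h = -5*(6 - 1*6) = -5*(6 - 6) = -5*0 = 0)
j = 0 (j = (0 + (5 - 5)²)² = (0 + 0²)² = (0 + 0)² = 0² = 0)
(83 + 40)*j = (83 + 40)*0 = 123*0 = 0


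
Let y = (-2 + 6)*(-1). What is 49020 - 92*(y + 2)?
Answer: 49204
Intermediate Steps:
y = -4 (y = 4*(-1) = -4)
49020 - 92*(y + 2) = 49020 - 92*(-4 + 2) = 49020 - 92*(-2) = 49020 - 1*(-184) = 49020 + 184 = 49204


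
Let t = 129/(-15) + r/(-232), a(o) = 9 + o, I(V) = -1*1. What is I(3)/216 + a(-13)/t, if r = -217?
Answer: 993349/1920456 ≈ 0.51725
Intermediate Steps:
I(V) = -1
t = -8891/1160 (t = 129/(-15) - 217/(-232) = 129*(-1/15) - 217*(-1/232) = -43/5 + 217/232 = -8891/1160 ≈ -7.6647)
I(3)/216 + a(-13)/t = -1/216 + (9 - 13)/(-8891/1160) = -1*1/216 - 4*(-1160/8891) = -1/216 + 4640/8891 = 993349/1920456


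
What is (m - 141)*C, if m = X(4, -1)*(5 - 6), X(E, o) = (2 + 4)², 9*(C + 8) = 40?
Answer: 1888/3 ≈ 629.33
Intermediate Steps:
C = -32/9 (C = -8 + (⅑)*40 = -8 + 40/9 = -32/9 ≈ -3.5556)
X(E, o) = 36 (X(E, o) = 6² = 36)
m = -36 (m = 36*(5 - 6) = 36*(-1) = -36)
(m - 141)*C = (-36 - 141)*(-32/9) = -177*(-32/9) = 1888/3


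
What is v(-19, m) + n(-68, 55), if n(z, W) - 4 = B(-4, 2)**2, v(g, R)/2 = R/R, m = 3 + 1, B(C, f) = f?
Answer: 10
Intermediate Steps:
m = 4
v(g, R) = 2 (v(g, R) = 2*(R/R) = 2*1 = 2)
n(z, W) = 8 (n(z, W) = 4 + 2**2 = 4 + 4 = 8)
v(-19, m) + n(-68, 55) = 2 + 8 = 10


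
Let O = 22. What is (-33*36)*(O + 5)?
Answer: -32076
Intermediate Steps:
(-33*36)*(O + 5) = (-33*36)*(22 + 5) = -1188*27 = -32076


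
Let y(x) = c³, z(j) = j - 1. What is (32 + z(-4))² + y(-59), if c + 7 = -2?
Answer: 0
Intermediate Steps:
c = -9 (c = -7 - 2 = -9)
z(j) = -1 + j
y(x) = -729 (y(x) = (-9)³ = -729)
(32 + z(-4))² + y(-59) = (32 + (-1 - 4))² - 729 = (32 - 5)² - 729 = 27² - 729 = 729 - 729 = 0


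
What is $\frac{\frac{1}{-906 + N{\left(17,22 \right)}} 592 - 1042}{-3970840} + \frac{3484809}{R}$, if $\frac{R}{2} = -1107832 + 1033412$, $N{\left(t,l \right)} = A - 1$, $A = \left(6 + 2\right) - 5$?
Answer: $- \frac{39090835180787}{1669631007320} \approx -23.413$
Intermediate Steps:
$A = 3$ ($A = 8 - 5 = 3$)
$N{\left(t,l \right)} = 2$ ($N{\left(t,l \right)} = 3 - 1 = 2$)
$R = -148840$ ($R = 2 \left(-1107832 + 1033412\right) = 2 \left(-74420\right) = -148840$)
$\frac{\frac{1}{-906 + N{\left(17,22 \right)}} 592 - 1042}{-3970840} + \frac{3484809}{R} = \frac{\frac{1}{-906 + 2} \cdot 592 - 1042}{-3970840} + \frac{3484809}{-148840} = \left(\frac{1}{-904} \cdot 592 - 1042\right) \left(- \frac{1}{3970840}\right) + 3484809 \left(- \frac{1}{148840}\right) = \left(\left(- \frac{1}{904}\right) 592 - 1042\right) \left(- \frac{1}{3970840}\right) - \frac{3484809}{148840} = \left(- \frac{74}{113} - 1042\right) \left(- \frac{1}{3970840}\right) - \frac{3484809}{148840} = \left(- \frac{117820}{113}\right) \left(- \frac{1}{3970840}\right) - \frac{3484809}{148840} = \frac{5891}{22435246} - \frac{3484809}{148840} = - \frac{39090835180787}{1669631007320}$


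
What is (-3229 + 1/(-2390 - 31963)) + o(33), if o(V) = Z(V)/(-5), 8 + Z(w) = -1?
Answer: -554320013/171765 ≈ -3227.2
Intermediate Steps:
Z(w) = -9 (Z(w) = -8 - 1 = -9)
o(V) = 9/5 (o(V) = -9/(-5) = -9*(-1/5) = 9/5)
(-3229 + 1/(-2390 - 31963)) + o(33) = (-3229 + 1/(-2390 - 31963)) + 9/5 = (-3229 + 1/(-34353)) + 9/5 = (-3229 - 1/34353) + 9/5 = -110925838/34353 + 9/5 = -554320013/171765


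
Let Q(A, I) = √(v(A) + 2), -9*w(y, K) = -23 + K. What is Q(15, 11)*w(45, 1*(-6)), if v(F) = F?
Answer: 29*√17/9 ≈ 13.286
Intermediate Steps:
w(y, K) = 23/9 - K/9 (w(y, K) = -(-23 + K)/9 = 23/9 - K/9)
Q(A, I) = √(2 + A) (Q(A, I) = √(A + 2) = √(2 + A))
Q(15, 11)*w(45, 1*(-6)) = √(2 + 15)*(23/9 - (-6)/9) = √17*(23/9 - ⅑*(-6)) = √17*(23/9 + ⅔) = √17*(29/9) = 29*√17/9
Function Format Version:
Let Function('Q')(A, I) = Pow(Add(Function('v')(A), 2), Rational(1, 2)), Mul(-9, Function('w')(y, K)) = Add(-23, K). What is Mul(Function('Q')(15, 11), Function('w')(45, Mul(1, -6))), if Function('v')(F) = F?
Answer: Mul(Rational(29, 9), Pow(17, Rational(1, 2))) ≈ 13.286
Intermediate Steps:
Function('w')(y, K) = Add(Rational(23, 9), Mul(Rational(-1, 9), K)) (Function('w')(y, K) = Mul(Rational(-1, 9), Add(-23, K)) = Add(Rational(23, 9), Mul(Rational(-1, 9), K)))
Function('Q')(A, I) = Pow(Add(2, A), Rational(1, 2)) (Function('Q')(A, I) = Pow(Add(A, 2), Rational(1, 2)) = Pow(Add(2, A), Rational(1, 2)))
Mul(Function('Q')(15, 11), Function('w')(45, Mul(1, -6))) = Mul(Pow(Add(2, 15), Rational(1, 2)), Add(Rational(23, 9), Mul(Rational(-1, 9), Mul(1, -6)))) = Mul(Pow(17, Rational(1, 2)), Add(Rational(23, 9), Mul(Rational(-1, 9), -6))) = Mul(Pow(17, Rational(1, 2)), Add(Rational(23, 9), Rational(2, 3))) = Mul(Pow(17, Rational(1, 2)), Rational(29, 9)) = Mul(Rational(29, 9), Pow(17, Rational(1, 2)))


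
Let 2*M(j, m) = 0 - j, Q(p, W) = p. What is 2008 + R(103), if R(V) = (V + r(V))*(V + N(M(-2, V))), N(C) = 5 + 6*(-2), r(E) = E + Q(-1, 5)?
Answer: 21688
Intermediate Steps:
r(E) = -1 + E (r(E) = E - 1 = -1 + E)
M(j, m) = -j/2 (M(j, m) = (0 - j)/2 = (-j)/2 = -j/2)
N(C) = -7 (N(C) = 5 - 12 = -7)
R(V) = (-1 + 2*V)*(-7 + V) (R(V) = (V + (-1 + V))*(V - 7) = (-1 + 2*V)*(-7 + V))
2008 + R(103) = 2008 + (7 - 15*103 + 2*103**2) = 2008 + (7 - 1545 + 2*10609) = 2008 + (7 - 1545 + 21218) = 2008 + 19680 = 21688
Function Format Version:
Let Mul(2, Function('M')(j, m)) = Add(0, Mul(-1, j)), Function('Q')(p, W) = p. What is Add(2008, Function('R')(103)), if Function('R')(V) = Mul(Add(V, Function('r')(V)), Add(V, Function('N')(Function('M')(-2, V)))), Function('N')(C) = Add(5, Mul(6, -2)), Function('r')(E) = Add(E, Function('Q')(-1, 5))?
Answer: 21688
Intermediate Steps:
Function('r')(E) = Add(-1, E) (Function('r')(E) = Add(E, -1) = Add(-1, E))
Function('M')(j, m) = Mul(Rational(-1, 2), j) (Function('M')(j, m) = Mul(Rational(1, 2), Add(0, Mul(-1, j))) = Mul(Rational(1, 2), Mul(-1, j)) = Mul(Rational(-1, 2), j))
Function('N')(C) = -7 (Function('N')(C) = Add(5, -12) = -7)
Function('R')(V) = Mul(Add(-1, Mul(2, V)), Add(-7, V)) (Function('R')(V) = Mul(Add(V, Add(-1, V)), Add(V, -7)) = Mul(Add(-1, Mul(2, V)), Add(-7, V)))
Add(2008, Function('R')(103)) = Add(2008, Add(7, Mul(-15, 103), Mul(2, Pow(103, 2)))) = Add(2008, Add(7, -1545, Mul(2, 10609))) = Add(2008, Add(7, -1545, 21218)) = Add(2008, 19680) = 21688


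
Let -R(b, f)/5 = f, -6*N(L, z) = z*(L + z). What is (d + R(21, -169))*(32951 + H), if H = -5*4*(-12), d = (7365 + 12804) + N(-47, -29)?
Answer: 2055850540/3 ≈ 6.8528e+8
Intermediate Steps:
N(L, z) = -z*(L + z)/6
R(b, f) = -5*f
d = 59405/3 (d = (7365 + 12804) - ⅙*(-29)*(-47 - 29) = 20169 - ⅙*(-29)*(-76) = 20169 - 1102/3 = 59405/3 ≈ 19802.)
H = 240 (H = -20*(-12) = 240)
(d + R(21, -169))*(32951 + H) = (59405/3 - 5*(-169))*(32951 + 240) = (59405/3 + 845)*33191 = (61940/3)*33191 = 2055850540/3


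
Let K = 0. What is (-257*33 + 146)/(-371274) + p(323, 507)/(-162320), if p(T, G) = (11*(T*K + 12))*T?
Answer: -1809587633/7533149460 ≈ -0.24022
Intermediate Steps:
p(T, G) = 132*T (p(T, G) = (11*(T*0 + 12))*T = (11*(0 + 12))*T = (11*12)*T = 132*T)
(-257*33 + 146)/(-371274) + p(323, 507)/(-162320) = (-257*33 + 146)/(-371274) + (132*323)/(-162320) = (-8481 + 146)*(-1/371274) + 42636*(-1/162320) = -8335*(-1/371274) - 10659/40580 = 8335/371274 - 10659/40580 = -1809587633/7533149460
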